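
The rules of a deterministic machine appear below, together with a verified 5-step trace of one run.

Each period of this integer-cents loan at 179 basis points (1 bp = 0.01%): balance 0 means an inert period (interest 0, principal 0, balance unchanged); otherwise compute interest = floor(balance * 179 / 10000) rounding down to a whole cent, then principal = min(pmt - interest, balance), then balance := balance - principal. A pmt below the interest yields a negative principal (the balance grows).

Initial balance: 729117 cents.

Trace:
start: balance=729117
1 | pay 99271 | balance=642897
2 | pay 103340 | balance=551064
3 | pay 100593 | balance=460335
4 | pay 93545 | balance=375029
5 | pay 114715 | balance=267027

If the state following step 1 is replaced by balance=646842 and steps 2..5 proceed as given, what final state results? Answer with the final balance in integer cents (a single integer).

state after step 1 := balance=646842
2 | pay 103340 | balance=555080
3 | pay 100593 | balance=464422
4 | pay 93545 | balance=379190
5 | pay 114715 | balance=271262

271262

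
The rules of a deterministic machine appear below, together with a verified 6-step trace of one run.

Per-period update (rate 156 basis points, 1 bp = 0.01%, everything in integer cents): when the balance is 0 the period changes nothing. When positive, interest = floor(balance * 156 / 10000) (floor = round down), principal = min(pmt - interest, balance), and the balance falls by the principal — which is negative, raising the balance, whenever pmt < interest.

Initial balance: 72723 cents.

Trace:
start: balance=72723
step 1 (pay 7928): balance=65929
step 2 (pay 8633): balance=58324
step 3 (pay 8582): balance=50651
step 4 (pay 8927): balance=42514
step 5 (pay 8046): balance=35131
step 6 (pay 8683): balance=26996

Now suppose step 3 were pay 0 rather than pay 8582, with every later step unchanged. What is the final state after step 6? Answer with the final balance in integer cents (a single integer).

35986

(re-executing from step 3 with the substitution; state before step 3: balance=58324)
step 3 (pay 0): balance=59233
step 4 (pay 8927): balance=51230
step 5 (pay 8046): balance=43983
step 6 (pay 8683): balance=35986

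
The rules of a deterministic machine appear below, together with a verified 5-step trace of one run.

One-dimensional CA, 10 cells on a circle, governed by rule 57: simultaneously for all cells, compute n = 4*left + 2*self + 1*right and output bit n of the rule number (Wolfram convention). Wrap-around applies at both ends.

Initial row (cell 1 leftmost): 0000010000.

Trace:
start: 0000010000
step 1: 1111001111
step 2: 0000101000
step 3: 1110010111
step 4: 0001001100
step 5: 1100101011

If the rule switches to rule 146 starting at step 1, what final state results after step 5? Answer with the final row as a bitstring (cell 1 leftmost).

0010000010

(re-executing steps 1..5 under rule 146; state before step 1: 0000010000)
step 1: 0000101000
step 2: 0001000100
step 3: 0010101010
step 4: 0100000001
step 5: 0010000010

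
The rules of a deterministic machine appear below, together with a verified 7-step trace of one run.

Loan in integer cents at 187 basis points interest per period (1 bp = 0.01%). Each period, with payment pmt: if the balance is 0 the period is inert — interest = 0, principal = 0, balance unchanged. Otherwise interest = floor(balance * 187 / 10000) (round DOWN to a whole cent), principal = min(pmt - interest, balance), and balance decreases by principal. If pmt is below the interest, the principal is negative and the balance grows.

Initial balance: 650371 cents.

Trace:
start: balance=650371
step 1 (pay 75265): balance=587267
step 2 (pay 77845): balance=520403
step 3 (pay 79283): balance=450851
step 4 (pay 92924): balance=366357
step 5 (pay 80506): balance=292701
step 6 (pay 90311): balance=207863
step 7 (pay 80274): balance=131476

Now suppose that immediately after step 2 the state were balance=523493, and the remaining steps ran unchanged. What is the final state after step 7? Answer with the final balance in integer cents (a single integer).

state after step 2 := balance=523493
step 3 (pay 79283): balance=453999
step 4 (pay 92924): balance=369564
step 5 (pay 80506): balance=295968
step 6 (pay 90311): balance=211191
step 7 (pay 80274): balance=134866

134866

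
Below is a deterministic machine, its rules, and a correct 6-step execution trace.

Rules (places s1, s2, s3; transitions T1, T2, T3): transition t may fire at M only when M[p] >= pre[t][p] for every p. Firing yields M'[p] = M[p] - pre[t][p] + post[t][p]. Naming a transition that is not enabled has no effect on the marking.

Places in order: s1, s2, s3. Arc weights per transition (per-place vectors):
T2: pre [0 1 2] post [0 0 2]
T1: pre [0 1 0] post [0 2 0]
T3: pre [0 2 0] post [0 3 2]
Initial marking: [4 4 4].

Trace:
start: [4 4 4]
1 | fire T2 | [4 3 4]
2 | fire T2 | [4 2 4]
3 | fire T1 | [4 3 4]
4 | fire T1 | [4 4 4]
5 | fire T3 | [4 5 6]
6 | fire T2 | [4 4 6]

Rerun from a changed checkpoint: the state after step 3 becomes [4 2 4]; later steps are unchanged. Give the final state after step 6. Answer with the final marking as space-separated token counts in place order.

4 3 6

state after step 3 := [4 2 4]
4 | fire T1 | [4 3 4]
5 | fire T3 | [4 4 6]
6 | fire T2 | [4 3 6]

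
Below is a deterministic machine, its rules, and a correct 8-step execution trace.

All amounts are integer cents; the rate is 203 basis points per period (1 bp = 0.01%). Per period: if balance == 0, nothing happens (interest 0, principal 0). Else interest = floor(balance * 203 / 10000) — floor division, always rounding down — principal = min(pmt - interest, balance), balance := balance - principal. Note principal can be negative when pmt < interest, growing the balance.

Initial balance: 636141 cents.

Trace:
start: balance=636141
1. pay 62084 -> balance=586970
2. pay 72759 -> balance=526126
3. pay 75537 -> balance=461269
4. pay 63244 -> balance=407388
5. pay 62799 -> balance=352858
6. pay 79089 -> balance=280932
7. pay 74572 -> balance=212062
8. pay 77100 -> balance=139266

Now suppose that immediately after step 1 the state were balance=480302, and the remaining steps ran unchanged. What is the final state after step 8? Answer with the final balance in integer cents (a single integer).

state after step 1 := balance=480302
2. pay 72759 -> balance=417293
3. pay 75537 -> balance=350227
4. pay 63244 -> balance=294092
5. pay 62799 -> balance=237263
6. pay 79089 -> balance=162990
7. pay 74572 -> balance=91726
8. pay 77100 -> balance=16488

16488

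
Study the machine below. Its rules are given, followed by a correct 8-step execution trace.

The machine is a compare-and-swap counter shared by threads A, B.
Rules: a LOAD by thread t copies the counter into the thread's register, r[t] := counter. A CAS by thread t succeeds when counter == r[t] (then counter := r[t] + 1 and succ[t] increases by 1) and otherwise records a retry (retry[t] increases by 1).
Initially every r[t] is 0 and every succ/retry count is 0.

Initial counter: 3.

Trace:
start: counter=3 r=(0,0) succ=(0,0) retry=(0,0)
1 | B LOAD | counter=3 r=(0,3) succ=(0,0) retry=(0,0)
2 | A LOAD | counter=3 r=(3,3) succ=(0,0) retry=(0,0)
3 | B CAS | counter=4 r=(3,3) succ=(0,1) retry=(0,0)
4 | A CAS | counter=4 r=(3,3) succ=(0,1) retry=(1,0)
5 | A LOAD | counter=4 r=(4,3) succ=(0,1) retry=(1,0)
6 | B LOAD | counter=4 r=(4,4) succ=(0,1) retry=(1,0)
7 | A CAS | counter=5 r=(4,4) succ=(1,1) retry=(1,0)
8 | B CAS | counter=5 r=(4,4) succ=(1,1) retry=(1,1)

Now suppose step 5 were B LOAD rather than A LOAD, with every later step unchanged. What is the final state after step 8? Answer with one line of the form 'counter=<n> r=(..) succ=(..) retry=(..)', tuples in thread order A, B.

(re-executing from step 5 with the substitution; state before step 5: counter=4 r=(3,3) succ=(0,1) retry=(1,0))
5 | B LOAD | counter=4 r=(3,4) succ=(0,1) retry=(1,0)
6 | B LOAD | counter=4 r=(3,4) succ=(0,1) retry=(1,0)
7 | A CAS | counter=4 r=(3,4) succ=(0,1) retry=(2,0)
8 | B CAS | counter=5 r=(3,4) succ=(0,2) retry=(2,0)

counter=5 r=(3,4) succ=(0,2) retry=(2,0)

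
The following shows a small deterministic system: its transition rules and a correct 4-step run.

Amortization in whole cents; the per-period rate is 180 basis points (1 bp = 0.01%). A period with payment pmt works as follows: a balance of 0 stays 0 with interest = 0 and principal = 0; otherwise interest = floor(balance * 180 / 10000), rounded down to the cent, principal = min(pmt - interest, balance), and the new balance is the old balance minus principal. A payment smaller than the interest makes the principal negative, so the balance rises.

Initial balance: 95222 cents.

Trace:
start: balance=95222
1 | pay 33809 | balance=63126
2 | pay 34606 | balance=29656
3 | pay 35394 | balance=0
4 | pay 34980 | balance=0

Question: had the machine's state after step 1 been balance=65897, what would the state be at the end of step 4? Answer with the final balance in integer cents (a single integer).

0

state after step 1 := balance=65897
2 | pay 34606 | balance=32477
3 | pay 35394 | balance=0
4 | pay 34980 | balance=0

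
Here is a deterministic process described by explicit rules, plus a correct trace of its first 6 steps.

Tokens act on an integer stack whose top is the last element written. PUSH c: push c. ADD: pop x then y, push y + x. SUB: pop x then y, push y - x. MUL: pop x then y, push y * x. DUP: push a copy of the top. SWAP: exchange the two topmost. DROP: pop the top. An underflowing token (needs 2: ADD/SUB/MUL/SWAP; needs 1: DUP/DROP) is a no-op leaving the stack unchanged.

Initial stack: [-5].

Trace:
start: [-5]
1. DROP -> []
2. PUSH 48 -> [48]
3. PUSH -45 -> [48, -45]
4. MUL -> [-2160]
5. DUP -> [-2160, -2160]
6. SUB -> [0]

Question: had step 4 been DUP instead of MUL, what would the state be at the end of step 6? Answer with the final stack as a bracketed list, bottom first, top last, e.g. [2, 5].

[48, -45, 0]

(re-executing from step 4 with the substitution; state before step 4: [48, -45])
4. DUP -> [48, -45, -45]
5. DUP -> [48, -45, -45, -45]
6. SUB -> [48, -45, 0]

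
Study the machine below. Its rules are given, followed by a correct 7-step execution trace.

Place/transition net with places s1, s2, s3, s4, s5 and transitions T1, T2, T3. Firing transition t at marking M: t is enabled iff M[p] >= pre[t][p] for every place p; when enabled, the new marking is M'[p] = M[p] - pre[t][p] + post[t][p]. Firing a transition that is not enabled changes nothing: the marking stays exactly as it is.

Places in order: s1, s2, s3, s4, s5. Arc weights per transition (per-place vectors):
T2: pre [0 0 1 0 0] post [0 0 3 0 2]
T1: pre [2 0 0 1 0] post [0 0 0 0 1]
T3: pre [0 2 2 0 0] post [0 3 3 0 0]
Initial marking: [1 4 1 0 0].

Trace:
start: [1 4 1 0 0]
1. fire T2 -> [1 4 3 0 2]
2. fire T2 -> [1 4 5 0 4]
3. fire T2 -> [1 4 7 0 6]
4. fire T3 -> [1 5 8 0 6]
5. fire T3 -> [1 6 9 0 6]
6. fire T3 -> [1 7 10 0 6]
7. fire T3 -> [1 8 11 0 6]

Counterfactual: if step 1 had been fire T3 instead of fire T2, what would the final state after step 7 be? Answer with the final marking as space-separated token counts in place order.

1 8 9 0 4

(re-executing from step 1 with the substitution; state before step 1: [1 4 1 0 0])
1. fire T3 -> [1 4 1 0 0]
2. fire T2 -> [1 4 3 0 2]
3. fire T2 -> [1 4 5 0 4]
4. fire T3 -> [1 5 6 0 4]
5. fire T3 -> [1 6 7 0 4]
6. fire T3 -> [1 7 8 0 4]
7. fire T3 -> [1 8 9 0 4]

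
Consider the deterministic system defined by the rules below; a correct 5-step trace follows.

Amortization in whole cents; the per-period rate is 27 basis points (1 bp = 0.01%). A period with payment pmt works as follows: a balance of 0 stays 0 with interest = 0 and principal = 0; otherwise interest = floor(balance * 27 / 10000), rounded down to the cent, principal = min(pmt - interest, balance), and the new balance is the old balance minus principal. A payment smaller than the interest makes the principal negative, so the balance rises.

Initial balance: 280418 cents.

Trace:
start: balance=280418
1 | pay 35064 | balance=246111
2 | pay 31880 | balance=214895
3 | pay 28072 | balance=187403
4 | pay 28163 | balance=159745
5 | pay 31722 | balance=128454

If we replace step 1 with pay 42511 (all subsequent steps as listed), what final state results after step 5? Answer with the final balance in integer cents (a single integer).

(re-executing from step 1 with the substitution; state before step 1: balance=280418)
1 | pay 42511 | balance=238664
2 | pay 31880 | balance=207428
3 | pay 28072 | balance=179916
4 | pay 28163 | balance=152238
5 | pay 31722 | balance=120927

120927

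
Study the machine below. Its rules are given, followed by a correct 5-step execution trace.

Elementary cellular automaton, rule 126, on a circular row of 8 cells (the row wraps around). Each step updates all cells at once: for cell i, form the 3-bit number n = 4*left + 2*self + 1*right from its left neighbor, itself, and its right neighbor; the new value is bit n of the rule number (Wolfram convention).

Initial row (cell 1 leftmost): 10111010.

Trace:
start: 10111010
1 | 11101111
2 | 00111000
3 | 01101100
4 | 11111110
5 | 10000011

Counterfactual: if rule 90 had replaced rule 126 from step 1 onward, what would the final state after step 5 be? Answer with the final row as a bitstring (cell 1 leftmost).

00000000

(re-executing steps 1..5 under rule 90; state before step 1: 10111010)
1 | 00101000
2 | 01000100
3 | 10101010
4 | 00000000
5 | 00000000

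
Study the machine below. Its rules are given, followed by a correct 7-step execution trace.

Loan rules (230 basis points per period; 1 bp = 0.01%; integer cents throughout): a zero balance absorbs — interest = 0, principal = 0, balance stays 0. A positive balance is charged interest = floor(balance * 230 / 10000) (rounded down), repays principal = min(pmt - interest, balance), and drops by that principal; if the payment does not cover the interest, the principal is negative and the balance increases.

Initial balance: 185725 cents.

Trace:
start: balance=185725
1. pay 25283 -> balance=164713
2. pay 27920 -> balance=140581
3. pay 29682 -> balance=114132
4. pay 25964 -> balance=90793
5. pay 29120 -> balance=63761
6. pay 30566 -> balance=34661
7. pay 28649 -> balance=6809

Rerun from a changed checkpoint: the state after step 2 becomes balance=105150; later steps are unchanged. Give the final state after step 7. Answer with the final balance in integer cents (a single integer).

0

state after step 2 := balance=105150
3. pay 29682 -> balance=77886
4. pay 25964 -> balance=53713
5. pay 29120 -> balance=25828
6. pay 30566 -> balance=0
7. pay 28649 -> balance=0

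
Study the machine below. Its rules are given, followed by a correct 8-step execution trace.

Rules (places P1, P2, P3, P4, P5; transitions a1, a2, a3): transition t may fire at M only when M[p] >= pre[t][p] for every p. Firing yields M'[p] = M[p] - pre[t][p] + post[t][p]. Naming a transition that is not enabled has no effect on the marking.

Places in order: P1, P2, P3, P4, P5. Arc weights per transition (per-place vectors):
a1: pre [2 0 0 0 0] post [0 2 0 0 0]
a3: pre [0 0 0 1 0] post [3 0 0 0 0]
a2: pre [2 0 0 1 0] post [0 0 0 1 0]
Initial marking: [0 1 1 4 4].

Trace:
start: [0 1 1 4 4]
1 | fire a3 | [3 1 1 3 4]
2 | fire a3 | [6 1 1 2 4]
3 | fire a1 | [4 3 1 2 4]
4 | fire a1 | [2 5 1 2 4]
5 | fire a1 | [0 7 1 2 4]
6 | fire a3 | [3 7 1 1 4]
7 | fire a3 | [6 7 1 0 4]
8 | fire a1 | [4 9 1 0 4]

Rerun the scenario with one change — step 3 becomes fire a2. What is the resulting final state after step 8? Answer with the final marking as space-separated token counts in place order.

4 7 1 0 4

(re-executing from step 3 with the substitution; state before step 3: [6 1 1 2 4])
3 | fire a2 | [4 1 1 2 4]
4 | fire a1 | [2 3 1 2 4]
5 | fire a1 | [0 5 1 2 4]
6 | fire a3 | [3 5 1 1 4]
7 | fire a3 | [6 5 1 0 4]
8 | fire a1 | [4 7 1 0 4]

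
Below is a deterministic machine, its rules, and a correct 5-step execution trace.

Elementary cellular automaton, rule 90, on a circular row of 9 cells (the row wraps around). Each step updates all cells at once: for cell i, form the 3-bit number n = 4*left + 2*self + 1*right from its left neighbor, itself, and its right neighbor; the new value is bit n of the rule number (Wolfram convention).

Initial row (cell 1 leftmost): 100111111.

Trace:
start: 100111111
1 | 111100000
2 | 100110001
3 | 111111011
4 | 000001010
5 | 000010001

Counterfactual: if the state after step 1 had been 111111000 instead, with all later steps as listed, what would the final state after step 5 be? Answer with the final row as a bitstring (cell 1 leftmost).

state after step 1 := 111111000
2 | 100001101
3 | 110011101
4 | 011110101
5 | 010010000

010010000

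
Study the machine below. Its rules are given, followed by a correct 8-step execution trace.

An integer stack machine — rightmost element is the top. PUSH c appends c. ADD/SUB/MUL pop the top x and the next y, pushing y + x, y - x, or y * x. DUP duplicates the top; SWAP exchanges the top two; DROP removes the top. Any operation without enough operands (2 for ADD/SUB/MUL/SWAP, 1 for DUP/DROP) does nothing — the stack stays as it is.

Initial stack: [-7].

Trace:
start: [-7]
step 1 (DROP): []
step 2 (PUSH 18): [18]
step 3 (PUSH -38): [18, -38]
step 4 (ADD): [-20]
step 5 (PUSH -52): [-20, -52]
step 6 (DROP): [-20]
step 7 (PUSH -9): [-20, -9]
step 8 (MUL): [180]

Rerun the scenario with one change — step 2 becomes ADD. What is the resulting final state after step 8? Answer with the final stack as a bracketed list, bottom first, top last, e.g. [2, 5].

(re-executing from step 2 with the substitution; state before step 2: [])
step 2 (ADD): []
step 3 (PUSH -38): [-38]
step 4 (ADD): [-38]
step 5 (PUSH -52): [-38, -52]
step 6 (DROP): [-38]
step 7 (PUSH -9): [-38, -9]
step 8 (MUL): [342]

[342]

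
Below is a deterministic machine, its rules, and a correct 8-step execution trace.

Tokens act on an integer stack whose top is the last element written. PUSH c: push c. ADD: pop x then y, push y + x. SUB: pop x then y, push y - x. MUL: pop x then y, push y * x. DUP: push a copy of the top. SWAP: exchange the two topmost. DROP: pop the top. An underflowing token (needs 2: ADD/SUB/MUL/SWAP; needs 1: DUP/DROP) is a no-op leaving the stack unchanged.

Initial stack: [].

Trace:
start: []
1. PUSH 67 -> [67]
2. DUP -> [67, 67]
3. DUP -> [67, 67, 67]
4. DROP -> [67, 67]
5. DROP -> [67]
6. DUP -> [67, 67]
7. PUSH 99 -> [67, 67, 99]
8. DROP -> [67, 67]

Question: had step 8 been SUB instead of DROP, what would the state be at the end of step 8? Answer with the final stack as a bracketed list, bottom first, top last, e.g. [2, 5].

(re-executing from step 8 with the substitution; state before step 8: [67, 67, 99])
8. SUB -> [67, -32]

[67, -32]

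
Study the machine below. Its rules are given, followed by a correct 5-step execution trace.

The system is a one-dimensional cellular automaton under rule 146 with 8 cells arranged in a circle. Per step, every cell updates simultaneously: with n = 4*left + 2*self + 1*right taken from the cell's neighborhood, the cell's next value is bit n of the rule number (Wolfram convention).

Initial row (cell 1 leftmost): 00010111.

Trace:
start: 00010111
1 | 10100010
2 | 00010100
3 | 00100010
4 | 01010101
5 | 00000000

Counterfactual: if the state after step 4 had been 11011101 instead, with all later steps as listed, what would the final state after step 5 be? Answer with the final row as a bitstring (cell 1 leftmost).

state after step 4 := 11011101
5 | 10001000

10001000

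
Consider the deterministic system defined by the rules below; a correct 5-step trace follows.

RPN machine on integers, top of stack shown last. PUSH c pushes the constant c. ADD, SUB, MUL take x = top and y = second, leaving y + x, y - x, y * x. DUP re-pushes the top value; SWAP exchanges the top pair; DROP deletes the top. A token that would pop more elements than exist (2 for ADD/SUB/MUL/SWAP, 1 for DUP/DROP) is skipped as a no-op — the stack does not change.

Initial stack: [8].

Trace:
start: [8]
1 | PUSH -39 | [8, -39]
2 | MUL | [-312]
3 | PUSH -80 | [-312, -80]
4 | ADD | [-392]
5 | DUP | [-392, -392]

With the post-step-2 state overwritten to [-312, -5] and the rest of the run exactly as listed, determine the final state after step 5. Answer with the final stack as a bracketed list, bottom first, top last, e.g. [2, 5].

[-312, -85, -85]

state after step 2 := [-312, -5]
3 | PUSH -80 | [-312, -5, -80]
4 | ADD | [-312, -85]
5 | DUP | [-312, -85, -85]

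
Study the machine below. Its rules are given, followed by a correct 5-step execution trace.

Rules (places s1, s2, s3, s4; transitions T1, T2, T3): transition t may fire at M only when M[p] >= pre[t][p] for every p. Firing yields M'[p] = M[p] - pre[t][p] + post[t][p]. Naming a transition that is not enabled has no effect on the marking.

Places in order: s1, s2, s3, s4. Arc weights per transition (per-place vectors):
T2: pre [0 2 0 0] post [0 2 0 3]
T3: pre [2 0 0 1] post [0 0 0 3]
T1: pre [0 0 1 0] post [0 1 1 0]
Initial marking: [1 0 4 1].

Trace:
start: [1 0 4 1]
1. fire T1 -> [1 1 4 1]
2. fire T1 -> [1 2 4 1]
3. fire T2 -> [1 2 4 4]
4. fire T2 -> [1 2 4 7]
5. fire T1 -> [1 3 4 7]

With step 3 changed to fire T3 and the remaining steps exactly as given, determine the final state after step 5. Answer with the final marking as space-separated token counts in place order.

(re-executing from step 3 with the substitution; state before step 3: [1 2 4 1])
3. fire T3 -> [1 2 4 1]
4. fire T2 -> [1 2 4 4]
5. fire T1 -> [1 3 4 4]

1 3 4 4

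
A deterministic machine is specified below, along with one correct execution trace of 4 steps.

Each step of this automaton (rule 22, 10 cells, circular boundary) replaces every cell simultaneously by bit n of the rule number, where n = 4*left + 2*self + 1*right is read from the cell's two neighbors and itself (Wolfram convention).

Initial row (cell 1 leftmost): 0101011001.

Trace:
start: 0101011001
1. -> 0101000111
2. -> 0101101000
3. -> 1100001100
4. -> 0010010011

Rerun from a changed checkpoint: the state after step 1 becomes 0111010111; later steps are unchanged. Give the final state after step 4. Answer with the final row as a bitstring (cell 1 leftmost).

0001000100

state after step 1 := 0111010111
2. -> 0000010000
3. -> 0000111000
4. -> 0001000100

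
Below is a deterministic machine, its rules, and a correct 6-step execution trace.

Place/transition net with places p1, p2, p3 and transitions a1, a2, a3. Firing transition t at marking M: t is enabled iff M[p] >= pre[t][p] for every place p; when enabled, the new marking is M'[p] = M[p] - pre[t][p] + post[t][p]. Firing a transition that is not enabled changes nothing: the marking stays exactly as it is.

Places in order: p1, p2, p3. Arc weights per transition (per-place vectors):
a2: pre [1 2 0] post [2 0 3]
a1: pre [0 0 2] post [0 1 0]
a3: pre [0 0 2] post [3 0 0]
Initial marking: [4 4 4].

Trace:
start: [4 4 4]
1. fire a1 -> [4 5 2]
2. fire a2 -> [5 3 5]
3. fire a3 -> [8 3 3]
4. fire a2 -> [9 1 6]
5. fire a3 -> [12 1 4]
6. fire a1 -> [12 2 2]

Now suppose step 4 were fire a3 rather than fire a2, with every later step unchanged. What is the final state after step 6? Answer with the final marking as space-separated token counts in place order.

(re-executing from step 4 with the substitution; state before step 4: [8 3 3])
4. fire a3 -> [11 3 1]
5. fire a3 -> [11 3 1]
6. fire a1 -> [11 3 1]

11 3 1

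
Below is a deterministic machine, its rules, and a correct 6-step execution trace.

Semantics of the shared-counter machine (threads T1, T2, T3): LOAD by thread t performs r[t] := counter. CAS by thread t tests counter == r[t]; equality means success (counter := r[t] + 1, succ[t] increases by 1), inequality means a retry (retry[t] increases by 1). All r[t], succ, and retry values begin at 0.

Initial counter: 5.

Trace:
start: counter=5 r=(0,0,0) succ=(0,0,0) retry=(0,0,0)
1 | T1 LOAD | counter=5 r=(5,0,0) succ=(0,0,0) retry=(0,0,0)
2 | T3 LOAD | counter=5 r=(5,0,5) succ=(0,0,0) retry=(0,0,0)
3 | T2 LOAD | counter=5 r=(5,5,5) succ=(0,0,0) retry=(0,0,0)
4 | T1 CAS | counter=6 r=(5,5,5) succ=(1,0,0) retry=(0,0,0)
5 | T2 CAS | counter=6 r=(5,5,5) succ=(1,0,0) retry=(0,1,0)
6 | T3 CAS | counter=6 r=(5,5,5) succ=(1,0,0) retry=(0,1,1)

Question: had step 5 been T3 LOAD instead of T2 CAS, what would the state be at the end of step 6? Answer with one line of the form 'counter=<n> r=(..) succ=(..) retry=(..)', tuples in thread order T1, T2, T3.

counter=7 r=(5,5,6) succ=(1,0,1) retry=(0,0,0)

(re-executing from step 5 with the substitution; state before step 5: counter=6 r=(5,5,5) succ=(1,0,0) retry=(0,0,0))
5 | T3 LOAD | counter=6 r=(5,5,6) succ=(1,0,0) retry=(0,0,0)
6 | T3 CAS | counter=7 r=(5,5,6) succ=(1,0,1) retry=(0,0,0)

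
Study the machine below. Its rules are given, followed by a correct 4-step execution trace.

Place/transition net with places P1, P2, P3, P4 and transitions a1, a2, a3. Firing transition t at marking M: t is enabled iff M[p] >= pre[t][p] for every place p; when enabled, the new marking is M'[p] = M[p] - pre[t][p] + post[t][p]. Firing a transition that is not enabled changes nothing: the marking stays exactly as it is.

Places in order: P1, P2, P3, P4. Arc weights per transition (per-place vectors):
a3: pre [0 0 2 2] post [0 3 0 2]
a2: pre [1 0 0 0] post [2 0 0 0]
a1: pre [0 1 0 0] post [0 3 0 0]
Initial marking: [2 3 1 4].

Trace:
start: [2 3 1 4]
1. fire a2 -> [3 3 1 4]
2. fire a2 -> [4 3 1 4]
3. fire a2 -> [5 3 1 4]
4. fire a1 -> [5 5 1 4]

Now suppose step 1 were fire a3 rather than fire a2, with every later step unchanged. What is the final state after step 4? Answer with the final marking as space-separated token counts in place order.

(re-executing from step 1 with the substitution; state before step 1: [2 3 1 4])
1. fire a3 -> [2 3 1 4]
2. fire a2 -> [3 3 1 4]
3. fire a2 -> [4 3 1 4]
4. fire a1 -> [4 5 1 4]

4 5 1 4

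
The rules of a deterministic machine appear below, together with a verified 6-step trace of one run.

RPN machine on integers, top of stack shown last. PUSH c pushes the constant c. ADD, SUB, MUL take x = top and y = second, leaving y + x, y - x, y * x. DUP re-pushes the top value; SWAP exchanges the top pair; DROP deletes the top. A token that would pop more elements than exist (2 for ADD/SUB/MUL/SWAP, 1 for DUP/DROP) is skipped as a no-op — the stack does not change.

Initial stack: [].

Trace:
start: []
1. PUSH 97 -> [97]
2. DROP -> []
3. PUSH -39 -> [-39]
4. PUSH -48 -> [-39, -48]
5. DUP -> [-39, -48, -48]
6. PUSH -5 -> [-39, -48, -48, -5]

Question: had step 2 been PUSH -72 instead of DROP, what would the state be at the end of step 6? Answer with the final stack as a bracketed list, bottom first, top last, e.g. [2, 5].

(re-executing from step 2 with the substitution; state before step 2: [97])
2. PUSH -72 -> [97, -72]
3. PUSH -39 -> [97, -72, -39]
4. PUSH -48 -> [97, -72, -39, -48]
5. DUP -> [97, -72, -39, -48, -48]
6. PUSH -5 -> [97, -72, -39, -48, -48, -5]

[97, -72, -39, -48, -48, -5]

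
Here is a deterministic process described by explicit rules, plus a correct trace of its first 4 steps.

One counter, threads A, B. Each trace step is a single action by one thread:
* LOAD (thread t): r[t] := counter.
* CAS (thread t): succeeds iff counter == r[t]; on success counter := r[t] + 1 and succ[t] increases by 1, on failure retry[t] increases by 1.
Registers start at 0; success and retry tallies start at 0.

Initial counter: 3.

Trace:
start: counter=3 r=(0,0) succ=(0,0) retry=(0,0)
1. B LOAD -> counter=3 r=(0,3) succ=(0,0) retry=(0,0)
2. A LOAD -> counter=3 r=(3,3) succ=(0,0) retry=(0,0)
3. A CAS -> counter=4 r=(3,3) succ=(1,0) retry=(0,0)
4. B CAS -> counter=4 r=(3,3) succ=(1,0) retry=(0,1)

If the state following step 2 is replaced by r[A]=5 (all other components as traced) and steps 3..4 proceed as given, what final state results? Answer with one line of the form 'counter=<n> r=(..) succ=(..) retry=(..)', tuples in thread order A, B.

state after step 2 := counter=3 r=(5,3) succ=(0,0) retry=(0,0)
3. A CAS -> counter=3 r=(5,3) succ=(0,0) retry=(1,0)
4. B CAS -> counter=4 r=(5,3) succ=(0,1) retry=(1,0)

counter=4 r=(5,3) succ=(0,1) retry=(1,0)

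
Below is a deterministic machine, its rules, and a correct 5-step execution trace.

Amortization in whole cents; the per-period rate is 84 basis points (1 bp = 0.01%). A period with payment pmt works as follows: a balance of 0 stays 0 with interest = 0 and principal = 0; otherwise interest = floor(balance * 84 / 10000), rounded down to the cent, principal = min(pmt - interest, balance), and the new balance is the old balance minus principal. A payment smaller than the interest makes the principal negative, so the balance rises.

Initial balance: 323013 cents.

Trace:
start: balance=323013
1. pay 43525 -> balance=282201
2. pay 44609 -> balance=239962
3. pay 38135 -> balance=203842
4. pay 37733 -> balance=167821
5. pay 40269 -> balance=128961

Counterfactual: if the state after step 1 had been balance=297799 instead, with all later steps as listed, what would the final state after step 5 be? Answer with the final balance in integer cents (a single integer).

state after step 1 := balance=297799
2. pay 44609 -> balance=255691
3. pay 38135 -> balance=219703
4. pay 37733 -> balance=183815
5. pay 40269 -> balance=145090

145090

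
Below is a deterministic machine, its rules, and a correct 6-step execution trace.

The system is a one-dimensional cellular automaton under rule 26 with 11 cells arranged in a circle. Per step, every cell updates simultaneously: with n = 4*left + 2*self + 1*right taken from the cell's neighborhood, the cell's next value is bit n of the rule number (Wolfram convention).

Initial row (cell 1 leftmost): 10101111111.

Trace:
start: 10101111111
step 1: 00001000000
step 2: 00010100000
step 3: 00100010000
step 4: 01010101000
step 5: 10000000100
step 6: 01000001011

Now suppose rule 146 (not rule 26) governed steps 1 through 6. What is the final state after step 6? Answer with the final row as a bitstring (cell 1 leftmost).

10001010010

(re-executing steps 1..6 under rule 146; state before step 1: 10101111111)
step 1: 00000111111
step 2: 10001011110
step 3: 01010001100
step 4: 10001010010
step 5: 01010001100
step 6: 10001010010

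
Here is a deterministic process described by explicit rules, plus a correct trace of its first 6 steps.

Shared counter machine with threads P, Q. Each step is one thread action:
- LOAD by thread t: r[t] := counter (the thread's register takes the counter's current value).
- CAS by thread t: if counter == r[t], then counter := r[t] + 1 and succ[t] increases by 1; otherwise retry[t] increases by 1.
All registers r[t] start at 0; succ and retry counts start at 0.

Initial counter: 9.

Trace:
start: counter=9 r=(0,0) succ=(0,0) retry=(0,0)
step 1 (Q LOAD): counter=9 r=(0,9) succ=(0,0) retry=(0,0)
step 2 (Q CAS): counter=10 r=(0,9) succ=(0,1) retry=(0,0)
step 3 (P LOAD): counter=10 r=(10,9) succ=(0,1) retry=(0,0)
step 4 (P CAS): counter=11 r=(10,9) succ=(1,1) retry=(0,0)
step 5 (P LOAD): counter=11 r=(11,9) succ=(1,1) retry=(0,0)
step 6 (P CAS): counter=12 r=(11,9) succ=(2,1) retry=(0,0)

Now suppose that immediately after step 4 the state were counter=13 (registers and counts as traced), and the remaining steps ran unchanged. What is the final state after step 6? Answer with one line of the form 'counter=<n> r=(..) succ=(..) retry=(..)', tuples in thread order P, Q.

state after step 4 := counter=13 r=(10,9) succ=(1,1) retry=(0,0)
step 5 (P LOAD): counter=13 r=(13,9) succ=(1,1) retry=(0,0)
step 6 (P CAS): counter=14 r=(13,9) succ=(2,1) retry=(0,0)

counter=14 r=(13,9) succ=(2,1) retry=(0,0)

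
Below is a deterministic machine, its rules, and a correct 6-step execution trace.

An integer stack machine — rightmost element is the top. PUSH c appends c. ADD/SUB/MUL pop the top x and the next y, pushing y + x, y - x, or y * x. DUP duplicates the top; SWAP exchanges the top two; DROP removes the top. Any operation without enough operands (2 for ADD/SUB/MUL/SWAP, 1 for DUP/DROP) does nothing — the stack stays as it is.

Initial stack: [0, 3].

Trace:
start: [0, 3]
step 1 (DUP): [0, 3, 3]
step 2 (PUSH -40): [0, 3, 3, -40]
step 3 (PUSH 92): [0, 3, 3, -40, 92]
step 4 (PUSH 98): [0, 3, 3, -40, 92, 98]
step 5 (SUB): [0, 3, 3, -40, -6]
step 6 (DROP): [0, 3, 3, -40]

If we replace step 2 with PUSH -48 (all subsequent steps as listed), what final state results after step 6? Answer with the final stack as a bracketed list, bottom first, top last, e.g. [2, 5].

(re-executing from step 2 with the substitution; state before step 2: [0, 3, 3])
step 2 (PUSH -48): [0, 3, 3, -48]
step 3 (PUSH 92): [0, 3, 3, -48, 92]
step 4 (PUSH 98): [0, 3, 3, -48, 92, 98]
step 5 (SUB): [0, 3, 3, -48, -6]
step 6 (DROP): [0, 3, 3, -48]

[0, 3, 3, -48]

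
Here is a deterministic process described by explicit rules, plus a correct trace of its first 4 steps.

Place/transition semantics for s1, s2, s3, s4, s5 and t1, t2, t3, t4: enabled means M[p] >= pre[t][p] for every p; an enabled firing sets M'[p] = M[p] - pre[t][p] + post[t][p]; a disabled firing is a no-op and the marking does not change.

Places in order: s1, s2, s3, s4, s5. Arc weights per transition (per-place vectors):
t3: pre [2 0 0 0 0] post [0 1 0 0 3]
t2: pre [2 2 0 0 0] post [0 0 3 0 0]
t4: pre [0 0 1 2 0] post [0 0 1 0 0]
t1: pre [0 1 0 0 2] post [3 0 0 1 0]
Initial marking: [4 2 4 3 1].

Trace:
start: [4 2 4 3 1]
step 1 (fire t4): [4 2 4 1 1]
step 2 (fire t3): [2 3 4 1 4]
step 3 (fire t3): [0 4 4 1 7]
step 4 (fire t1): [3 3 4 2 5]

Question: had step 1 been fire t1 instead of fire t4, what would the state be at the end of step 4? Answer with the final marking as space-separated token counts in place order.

(re-executing from step 1 with the substitution; state before step 1: [4 2 4 3 1])
step 1 (fire t1): [4 2 4 3 1]
step 2 (fire t3): [2 3 4 3 4]
step 3 (fire t3): [0 4 4 3 7]
step 4 (fire t1): [3 3 4 4 5]

3 3 4 4 5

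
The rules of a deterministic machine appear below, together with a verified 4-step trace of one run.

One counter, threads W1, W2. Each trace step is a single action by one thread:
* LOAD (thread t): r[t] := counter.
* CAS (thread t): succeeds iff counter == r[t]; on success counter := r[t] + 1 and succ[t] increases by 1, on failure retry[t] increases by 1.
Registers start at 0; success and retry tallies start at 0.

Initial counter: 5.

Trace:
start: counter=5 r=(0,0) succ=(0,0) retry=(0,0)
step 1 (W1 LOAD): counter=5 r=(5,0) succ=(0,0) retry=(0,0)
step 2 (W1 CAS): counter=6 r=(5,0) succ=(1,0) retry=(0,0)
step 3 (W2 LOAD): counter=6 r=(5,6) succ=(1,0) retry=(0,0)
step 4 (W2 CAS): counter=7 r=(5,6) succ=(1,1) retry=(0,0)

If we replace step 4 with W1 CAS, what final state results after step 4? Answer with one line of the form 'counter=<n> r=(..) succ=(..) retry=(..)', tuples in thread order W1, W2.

counter=6 r=(5,6) succ=(1,0) retry=(1,0)

(re-executing from step 4 with the substitution; state before step 4: counter=6 r=(5,6) succ=(1,0) retry=(0,0))
step 4 (W1 CAS): counter=6 r=(5,6) succ=(1,0) retry=(1,0)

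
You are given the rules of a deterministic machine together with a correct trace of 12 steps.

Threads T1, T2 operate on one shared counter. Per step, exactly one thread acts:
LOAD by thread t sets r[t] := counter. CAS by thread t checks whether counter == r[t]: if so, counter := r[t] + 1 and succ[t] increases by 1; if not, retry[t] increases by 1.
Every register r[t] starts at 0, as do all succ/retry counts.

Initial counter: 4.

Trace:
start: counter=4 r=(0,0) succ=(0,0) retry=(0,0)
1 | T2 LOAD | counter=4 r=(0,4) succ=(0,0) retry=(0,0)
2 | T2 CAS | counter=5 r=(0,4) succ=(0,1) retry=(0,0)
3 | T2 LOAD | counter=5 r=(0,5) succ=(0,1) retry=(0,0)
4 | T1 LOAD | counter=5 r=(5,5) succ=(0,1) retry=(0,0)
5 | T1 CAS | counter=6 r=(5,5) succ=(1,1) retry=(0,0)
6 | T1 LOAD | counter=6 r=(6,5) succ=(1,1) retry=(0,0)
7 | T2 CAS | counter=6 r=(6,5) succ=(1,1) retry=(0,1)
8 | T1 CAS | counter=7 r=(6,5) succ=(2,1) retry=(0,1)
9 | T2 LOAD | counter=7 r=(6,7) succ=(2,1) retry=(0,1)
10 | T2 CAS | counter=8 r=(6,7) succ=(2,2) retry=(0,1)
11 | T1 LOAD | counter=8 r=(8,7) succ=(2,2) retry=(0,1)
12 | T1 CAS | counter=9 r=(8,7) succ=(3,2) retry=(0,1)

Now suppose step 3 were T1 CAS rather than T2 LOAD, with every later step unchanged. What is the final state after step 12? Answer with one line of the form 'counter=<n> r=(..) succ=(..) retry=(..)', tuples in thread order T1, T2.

counter=9 r=(8,7) succ=(3,2) retry=(1,1)

(re-executing from step 3 with the substitution; state before step 3: counter=5 r=(0,4) succ=(0,1) retry=(0,0))
3 | T1 CAS | counter=5 r=(0,4) succ=(0,1) retry=(1,0)
4 | T1 LOAD | counter=5 r=(5,4) succ=(0,1) retry=(1,0)
5 | T1 CAS | counter=6 r=(5,4) succ=(1,1) retry=(1,0)
6 | T1 LOAD | counter=6 r=(6,4) succ=(1,1) retry=(1,0)
7 | T2 CAS | counter=6 r=(6,4) succ=(1,1) retry=(1,1)
8 | T1 CAS | counter=7 r=(6,4) succ=(2,1) retry=(1,1)
9 | T2 LOAD | counter=7 r=(6,7) succ=(2,1) retry=(1,1)
10 | T2 CAS | counter=8 r=(6,7) succ=(2,2) retry=(1,1)
11 | T1 LOAD | counter=8 r=(8,7) succ=(2,2) retry=(1,1)
12 | T1 CAS | counter=9 r=(8,7) succ=(3,2) retry=(1,1)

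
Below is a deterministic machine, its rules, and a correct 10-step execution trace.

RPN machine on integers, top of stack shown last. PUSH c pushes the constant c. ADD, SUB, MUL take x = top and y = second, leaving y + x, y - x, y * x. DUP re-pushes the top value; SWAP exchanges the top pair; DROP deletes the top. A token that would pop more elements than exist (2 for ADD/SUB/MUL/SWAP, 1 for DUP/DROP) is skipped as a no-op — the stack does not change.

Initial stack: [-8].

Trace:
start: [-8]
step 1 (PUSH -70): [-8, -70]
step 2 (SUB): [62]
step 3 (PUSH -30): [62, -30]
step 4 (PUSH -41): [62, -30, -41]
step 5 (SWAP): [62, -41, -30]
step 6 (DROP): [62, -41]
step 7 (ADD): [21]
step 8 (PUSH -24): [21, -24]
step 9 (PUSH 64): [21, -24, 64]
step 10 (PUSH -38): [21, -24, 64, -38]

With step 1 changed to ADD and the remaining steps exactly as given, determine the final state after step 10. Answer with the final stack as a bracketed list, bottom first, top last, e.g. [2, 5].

(re-executing from step 1 with the substitution; state before step 1: [-8])
step 1 (ADD): [-8]
step 2 (SUB): [-8]
step 3 (PUSH -30): [-8, -30]
step 4 (PUSH -41): [-8, -30, -41]
step 5 (SWAP): [-8, -41, -30]
step 6 (DROP): [-8, -41]
step 7 (ADD): [-49]
step 8 (PUSH -24): [-49, -24]
step 9 (PUSH 64): [-49, -24, 64]
step 10 (PUSH -38): [-49, -24, 64, -38]

[-49, -24, 64, -38]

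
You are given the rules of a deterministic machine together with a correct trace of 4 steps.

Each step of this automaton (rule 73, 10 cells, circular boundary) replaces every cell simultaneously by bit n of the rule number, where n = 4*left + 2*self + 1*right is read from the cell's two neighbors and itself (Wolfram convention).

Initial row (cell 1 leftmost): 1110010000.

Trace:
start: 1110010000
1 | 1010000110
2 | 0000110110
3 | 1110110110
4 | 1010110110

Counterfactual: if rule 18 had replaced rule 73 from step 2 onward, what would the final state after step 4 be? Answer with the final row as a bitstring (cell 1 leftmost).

(re-executing steps 2..4 under rule 18; state before step 2: 1010000110)
2 | 0001001000
3 | 0010110100
4 | 0100000010

0100000010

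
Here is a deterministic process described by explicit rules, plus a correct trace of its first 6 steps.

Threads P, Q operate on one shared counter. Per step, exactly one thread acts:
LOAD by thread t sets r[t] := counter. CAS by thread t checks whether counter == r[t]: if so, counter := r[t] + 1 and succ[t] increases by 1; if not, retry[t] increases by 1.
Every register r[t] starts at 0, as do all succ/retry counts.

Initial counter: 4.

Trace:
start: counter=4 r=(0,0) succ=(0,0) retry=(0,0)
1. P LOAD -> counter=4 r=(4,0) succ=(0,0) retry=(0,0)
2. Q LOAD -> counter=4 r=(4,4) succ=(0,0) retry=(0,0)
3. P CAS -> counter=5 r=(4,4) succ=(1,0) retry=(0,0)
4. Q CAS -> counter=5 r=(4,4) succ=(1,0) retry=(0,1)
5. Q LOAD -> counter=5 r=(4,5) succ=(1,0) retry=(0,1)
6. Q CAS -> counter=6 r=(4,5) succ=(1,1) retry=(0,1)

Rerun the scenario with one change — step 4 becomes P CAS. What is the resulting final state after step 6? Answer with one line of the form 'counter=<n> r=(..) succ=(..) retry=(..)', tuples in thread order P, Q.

counter=6 r=(4,5) succ=(1,1) retry=(1,0)

(re-executing from step 4 with the substitution; state before step 4: counter=5 r=(4,4) succ=(1,0) retry=(0,0))
4. P CAS -> counter=5 r=(4,4) succ=(1,0) retry=(1,0)
5. Q LOAD -> counter=5 r=(4,5) succ=(1,0) retry=(1,0)
6. Q CAS -> counter=6 r=(4,5) succ=(1,1) retry=(1,0)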